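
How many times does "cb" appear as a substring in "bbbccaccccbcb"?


Searching for "cb" in "bbbccaccccbcb"
Scanning each position:
  Position 0: "bb" => no
  Position 1: "bb" => no
  Position 2: "bc" => no
  Position 3: "cc" => no
  Position 4: "ca" => no
  Position 5: "ac" => no
  Position 6: "cc" => no
  Position 7: "cc" => no
  Position 8: "cc" => no
  Position 9: "cb" => MATCH
  Position 10: "bc" => no
  Position 11: "cb" => MATCH
Total occurrences: 2

2


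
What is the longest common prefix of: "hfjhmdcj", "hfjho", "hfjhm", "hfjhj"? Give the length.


Words: hfjhmdcj, hfjho, hfjhm, hfjhj
  Position 0: all 'h' => match
  Position 1: all 'f' => match
  Position 2: all 'j' => match
  Position 3: all 'h' => match
  Position 4: ('m', 'o', 'm', 'j') => mismatch, stop
LCP = "hfjh" (length 4)

4


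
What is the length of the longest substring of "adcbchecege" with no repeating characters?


Input: "adcbchecege"
Sliding window (track last position of each char):
  Position 0 ('a'): window [0,0] length 1 -- new best
  Position 1 ('d'): window [0,1] length 2 -- new best
  Position 2 ('c'): window [0,2] length 3 -- new best
  Position 3 ('b'): window [0,3] length 4 -- new best
  Position 4 ('c'): repeat (last at 2), move window start to 3
  Position 4 ('c'): window [3,4] length 2
  Position 5 ('h'): window [3,5] length 3
  Position 6 ('e'): window [3,6] length 4
  Position 7 ('c'): repeat (last at 4), move window start to 5
  Position 7 ('c'): window [5,7] length 3
  Position 8 ('e'): repeat (last at 6), move window start to 7
  Position 8 ('e'): window [7,8] length 2
  Position 9 ('g'): window [7,9] length 3
  Position 10 ('e'): repeat (last at 8), move window start to 9
  Position 10 ('e'): window [9,10] length 2
Longest substring with no repeats: "adcb" with length 4

4


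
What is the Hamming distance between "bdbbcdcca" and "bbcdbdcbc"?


Comparing "bdbbcdcca" and "bbcdbdcbc" position by position:
  Position 0: 'b' vs 'b' => same
  Position 1: 'd' vs 'b' => differ
  Position 2: 'b' vs 'c' => differ
  Position 3: 'b' vs 'd' => differ
  Position 4: 'c' vs 'b' => differ
  Position 5: 'd' vs 'd' => same
  Position 6: 'c' vs 'c' => same
  Position 7: 'c' vs 'b' => differ
  Position 8: 'a' vs 'c' => differ
Total differences (Hamming distance): 6

6


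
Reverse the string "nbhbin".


Input: nbhbin
Reading characters right to left:
  Position 5: 'n'
  Position 4: 'i'
  Position 3: 'b'
  Position 2: 'h'
  Position 1: 'b'
  Position 0: 'n'
Reversed: nibhbn

nibhbn


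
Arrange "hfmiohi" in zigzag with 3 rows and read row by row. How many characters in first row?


Zigzag "hfmiohi" into 3 rows:
Placing characters:
  'h' => row 0
  'f' => row 1
  'm' => row 2
  'i' => row 1
  'o' => row 0
  'h' => row 1
  'i' => row 2
Rows:
  Row 0: "ho"
  Row 1: "fih"
  Row 2: "mi"
First row length: 2

2


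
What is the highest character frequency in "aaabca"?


Input: aaabca
Character counts:
  'a': 4
  'b': 1
  'c': 1
Maximum frequency: 4

4


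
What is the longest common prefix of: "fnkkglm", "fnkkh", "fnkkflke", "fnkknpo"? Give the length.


Words: fnkkglm, fnkkh, fnkkflke, fnkknpo
  Position 0: all 'f' => match
  Position 1: all 'n' => match
  Position 2: all 'k' => match
  Position 3: all 'k' => match
  Position 4: ('g', 'h', 'f', 'n') => mismatch, stop
LCP = "fnkk" (length 4)

4


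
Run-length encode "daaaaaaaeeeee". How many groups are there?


Input: daaaaaaaeeeee
Scanning for consecutive runs:
  Group 1: 'd' x 1 (positions 0-0)
  Group 2: 'a' x 7 (positions 1-7)
  Group 3: 'e' x 5 (positions 8-12)
Total groups: 3

3


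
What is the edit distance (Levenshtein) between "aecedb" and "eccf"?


Computing edit distance: "aecedb" -> "eccf"
DP table:
           e    c    c    f
      0    1    2    3    4
  a   1    1    2    3    4
  e   2    1    2    3    4
  c   3    2    1    2    3
  e   4    3    2    2    3
  d   5    4    3    3    3
  b   6    5    4    4    4
Edit distance = dp[6][4] = 4

4


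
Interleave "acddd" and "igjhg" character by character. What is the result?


Interleaving "acddd" and "igjhg":
  Position 0: 'a' from first, 'i' from second => "ai"
  Position 1: 'c' from first, 'g' from second => "cg"
  Position 2: 'd' from first, 'j' from second => "dj"
  Position 3: 'd' from first, 'h' from second => "dh"
  Position 4: 'd' from first, 'g' from second => "dg"
Result: aicgdjdhdg

aicgdjdhdg


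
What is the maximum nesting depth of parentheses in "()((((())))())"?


Input: "()((((())))())"
Tracking depth:
  Position 0 '(': depth becomes 1
  Position 1 ')': depth becomes 0
  Position 2 '(': depth becomes 1
  Position 3 '(': depth becomes 2
  Position 4 '(': depth becomes 3
  Position 5 '(': depth becomes 4
  Position 6 '(': depth becomes 5
  Position 7 ')': depth becomes 4
  Position 8 ')': depth becomes 3
  Position 9 ')': depth becomes 2
  Position 10 ')': depth becomes 1
  Position 11 '(': depth becomes 2
  Position 12 ')': depth becomes 1
  Position 13 ')': depth becomes 0
Maximum depth reached: 5

5


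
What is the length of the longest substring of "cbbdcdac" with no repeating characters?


Input: "cbbdcdac"
Sliding window (track last position of each char):
  Position 0 ('c'): window [0,0] length 1 -- new best
  Position 1 ('b'): window [0,1] length 2 -- new best
  Position 2 ('b'): repeat (last at 1), move window start to 2
  Position 2 ('b'): window [2,2] length 1
  Position 3 ('d'): window [2,3] length 2
  Position 4 ('c'): window [2,4] length 3 -- new best
  Position 5 ('d'): repeat (last at 3), move window start to 4
  Position 5 ('d'): window [4,5] length 2
  Position 6 ('a'): window [4,6] length 3
  Position 7 ('c'): repeat (last at 4), move window start to 5
  Position 7 ('c'): window [5,7] length 3
Longest substring with no repeats: "bdc" with length 3

3


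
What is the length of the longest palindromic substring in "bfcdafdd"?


Input: "bfcdafdd"
Checking substrings for palindromes:
  [6:8] "dd" (len 2) => palindrome
Longest palindromic substring: "dd" with length 2

2


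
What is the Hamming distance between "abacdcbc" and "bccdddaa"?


Comparing "abacdcbc" and "bccdddaa" position by position:
  Position 0: 'a' vs 'b' => differ
  Position 1: 'b' vs 'c' => differ
  Position 2: 'a' vs 'c' => differ
  Position 3: 'c' vs 'd' => differ
  Position 4: 'd' vs 'd' => same
  Position 5: 'c' vs 'd' => differ
  Position 6: 'b' vs 'a' => differ
  Position 7: 'c' vs 'a' => differ
Total differences (Hamming distance): 7

7


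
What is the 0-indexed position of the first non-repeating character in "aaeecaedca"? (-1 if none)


Input: aaeecaedca
Character frequencies:
  'a': 4
  'c': 2
  'd': 1
  'e': 3
Scanning left to right for freq == 1:
  Position 0 ('a'): freq=4, skip
  Position 1 ('a'): freq=4, skip
  Position 2 ('e'): freq=3, skip
  Position 3 ('e'): freq=3, skip
  Position 4 ('c'): freq=2, skip
  Position 5 ('a'): freq=4, skip
  Position 6 ('e'): freq=3, skip
  Position 7 ('d'): unique! => answer = 7

7


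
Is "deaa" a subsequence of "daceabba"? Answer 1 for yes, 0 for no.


Check if "deaa" is a subsequence of "daceabba"
Greedy scan:
  Position 0 ('d'): matches sub[0] = 'd'
  Position 1 ('a'): no match needed
  Position 2 ('c'): no match needed
  Position 3 ('e'): matches sub[1] = 'e'
  Position 4 ('a'): matches sub[2] = 'a'
  Position 5 ('b'): no match needed
  Position 6 ('b'): no match needed
  Position 7 ('a'): matches sub[3] = 'a'
All 4 characters matched => is a subsequence

1


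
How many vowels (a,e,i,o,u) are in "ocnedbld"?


Input: ocnedbld
Checking each character:
  'o' at position 0: vowel (running total: 1)
  'c' at position 1: consonant
  'n' at position 2: consonant
  'e' at position 3: vowel (running total: 2)
  'd' at position 4: consonant
  'b' at position 5: consonant
  'l' at position 6: consonant
  'd' at position 7: consonant
Total vowels: 2

2


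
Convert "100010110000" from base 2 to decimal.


Input: "100010110000" in base 2
Positional expansion:
  Digit '1' (value 1) x 2^11 = 2048
  Digit '0' (value 0) x 2^10 = 0
  Digit '0' (value 0) x 2^9 = 0
  Digit '0' (value 0) x 2^8 = 0
  Digit '1' (value 1) x 2^7 = 128
  Digit '0' (value 0) x 2^6 = 0
  Digit '1' (value 1) x 2^5 = 32
  Digit '1' (value 1) x 2^4 = 16
  Digit '0' (value 0) x 2^3 = 0
  Digit '0' (value 0) x 2^2 = 0
  Digit '0' (value 0) x 2^1 = 0
  Digit '0' (value 0) x 2^0 = 0
Sum = 2224

2224


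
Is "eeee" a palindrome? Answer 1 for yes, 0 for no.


Input: eeee
Reversed: eeee
  Compare pos 0 ('e') with pos 3 ('e'): match
  Compare pos 1 ('e') with pos 2 ('e'): match
Result: palindrome

1


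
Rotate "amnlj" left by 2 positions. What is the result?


Input: "amnlj", rotate left by 2
First 2 characters: "am"
Remaining characters: "nlj"
Concatenate remaining + first: "nlj" + "am" = "nljam"

nljam


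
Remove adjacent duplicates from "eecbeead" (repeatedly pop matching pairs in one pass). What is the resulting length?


Input: eecbeead
Stack-based adjacent duplicate removal:
  Read 'e': push. Stack: e
  Read 'e': matches stack top 'e' => pop. Stack: (empty)
  Read 'c': push. Stack: c
  Read 'b': push. Stack: cb
  Read 'e': push. Stack: cbe
  Read 'e': matches stack top 'e' => pop. Stack: cb
  Read 'a': push. Stack: cba
  Read 'd': push. Stack: cbad
Final stack: "cbad" (length 4)

4


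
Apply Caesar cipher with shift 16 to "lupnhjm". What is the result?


Caesar cipher: shift "lupnhjm" by 16
  'l' (pos 11) + 16 = pos 1 = 'b'
  'u' (pos 20) + 16 = pos 10 = 'k'
  'p' (pos 15) + 16 = pos 5 = 'f'
  'n' (pos 13) + 16 = pos 3 = 'd'
  'h' (pos 7) + 16 = pos 23 = 'x'
  'j' (pos 9) + 16 = pos 25 = 'z'
  'm' (pos 12) + 16 = pos 2 = 'c'
Result: bkfdxzc

bkfdxzc


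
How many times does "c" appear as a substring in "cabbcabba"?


Searching for "c" in "cabbcabba"
Scanning each position:
  Position 0: "c" => MATCH
  Position 1: "a" => no
  Position 2: "b" => no
  Position 3: "b" => no
  Position 4: "c" => MATCH
  Position 5: "a" => no
  Position 6: "b" => no
  Position 7: "b" => no
  Position 8: "a" => no
Total occurrences: 2

2


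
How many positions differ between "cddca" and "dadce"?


Comparing "cddca" and "dadce" position by position:
  Position 0: 'c' vs 'd' => DIFFER
  Position 1: 'd' vs 'a' => DIFFER
  Position 2: 'd' vs 'd' => same
  Position 3: 'c' vs 'c' => same
  Position 4: 'a' vs 'e' => DIFFER
Positions that differ: 3

3


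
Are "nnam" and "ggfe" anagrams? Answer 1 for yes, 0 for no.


Strings: "nnam", "ggfe"
Sorted first:  amnn
Sorted second: efgg
Differ at position 0: 'a' vs 'e' => not anagrams

0


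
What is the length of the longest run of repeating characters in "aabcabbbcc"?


Input: "aabcabbbcc"
Scanning for longest run:
  Position 1 ('a'): continues run of 'a', length=2
  Position 2 ('b'): new char, reset run to 1
  Position 3 ('c'): new char, reset run to 1
  Position 4 ('a'): new char, reset run to 1
  Position 5 ('b'): new char, reset run to 1
  Position 6 ('b'): continues run of 'b', length=2
  Position 7 ('b'): continues run of 'b', length=3
  Position 8 ('c'): new char, reset run to 1
  Position 9 ('c'): continues run of 'c', length=2
Longest run: 'b' with length 3

3


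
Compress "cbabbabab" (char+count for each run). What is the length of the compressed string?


Input: cbabbabab
Runs:
  'c' x 1 => "c1"
  'b' x 1 => "b1"
  'a' x 1 => "a1"
  'b' x 2 => "b2"
  'a' x 1 => "a1"
  'b' x 1 => "b1"
  'a' x 1 => "a1"
  'b' x 1 => "b1"
Compressed: "c1b1a1b2a1b1a1b1"
Compressed length: 16

16


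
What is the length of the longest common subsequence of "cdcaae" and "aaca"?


LCS of "cdcaae" and "aaca"
DP table:
           a    a    c    a
      0    0    0    0    0
  c   0    0    0    1    1
  d   0    0    0    1    1
  c   0    0    0    1    1
  a   0    1    1    1    2
  a   0    1    2    2    2
  e   0    1    2    2    2
LCS length = dp[6][4] = 2

2


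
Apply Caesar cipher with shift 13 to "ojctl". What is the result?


Caesar cipher: shift "ojctl" by 13
  'o' (pos 14) + 13 = pos 1 = 'b'
  'j' (pos 9) + 13 = pos 22 = 'w'
  'c' (pos 2) + 13 = pos 15 = 'p'
  't' (pos 19) + 13 = pos 6 = 'g'
  'l' (pos 11) + 13 = pos 24 = 'y'
Result: bwpgy

bwpgy


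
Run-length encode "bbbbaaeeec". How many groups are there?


Input: bbbbaaeeec
Scanning for consecutive runs:
  Group 1: 'b' x 4 (positions 0-3)
  Group 2: 'a' x 2 (positions 4-5)
  Group 3: 'e' x 3 (positions 6-8)
  Group 4: 'c' x 1 (positions 9-9)
Total groups: 4

4


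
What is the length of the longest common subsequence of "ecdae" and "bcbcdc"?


LCS of "ecdae" and "bcbcdc"
DP table:
           b    c    b    c    d    c
      0    0    0    0    0    0    0
  e   0    0    0    0    0    0    0
  c   0    0    1    1    1    1    1
  d   0    0    1    1    1    2    2
  a   0    0    1    1    1    2    2
  e   0    0    1    1    1    2    2
LCS length = dp[5][6] = 2

2


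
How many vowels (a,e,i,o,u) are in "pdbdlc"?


Input: pdbdlc
Checking each character:
  'p' at position 0: consonant
  'd' at position 1: consonant
  'b' at position 2: consonant
  'd' at position 3: consonant
  'l' at position 4: consonant
  'c' at position 5: consonant
Total vowels: 0

0


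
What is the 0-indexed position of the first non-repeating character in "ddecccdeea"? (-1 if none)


Input: ddecccdeea
Character frequencies:
  'a': 1
  'c': 3
  'd': 3
  'e': 3
Scanning left to right for freq == 1:
  Position 0 ('d'): freq=3, skip
  Position 1 ('d'): freq=3, skip
  Position 2 ('e'): freq=3, skip
  Position 3 ('c'): freq=3, skip
  Position 4 ('c'): freq=3, skip
  Position 5 ('c'): freq=3, skip
  Position 6 ('d'): freq=3, skip
  Position 7 ('e'): freq=3, skip
  Position 8 ('e'): freq=3, skip
  Position 9 ('a'): unique! => answer = 9

9


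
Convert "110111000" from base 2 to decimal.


Input: "110111000" in base 2
Positional expansion:
  Digit '1' (value 1) x 2^8 = 256
  Digit '1' (value 1) x 2^7 = 128
  Digit '0' (value 0) x 2^6 = 0
  Digit '1' (value 1) x 2^5 = 32
  Digit '1' (value 1) x 2^4 = 16
  Digit '1' (value 1) x 2^3 = 8
  Digit '0' (value 0) x 2^2 = 0
  Digit '0' (value 0) x 2^1 = 0
  Digit '0' (value 0) x 2^0 = 0
Sum = 440

440


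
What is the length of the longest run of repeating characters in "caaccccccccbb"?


Input: "caaccccccccbb"
Scanning for longest run:
  Position 1 ('a'): new char, reset run to 1
  Position 2 ('a'): continues run of 'a', length=2
  Position 3 ('c'): new char, reset run to 1
  Position 4 ('c'): continues run of 'c', length=2
  Position 5 ('c'): continues run of 'c', length=3
  Position 6 ('c'): continues run of 'c', length=4
  Position 7 ('c'): continues run of 'c', length=5
  Position 8 ('c'): continues run of 'c', length=6
  Position 9 ('c'): continues run of 'c', length=7
  Position 10 ('c'): continues run of 'c', length=8
  Position 11 ('b'): new char, reset run to 1
  Position 12 ('b'): continues run of 'b', length=2
Longest run: 'c' with length 8

8


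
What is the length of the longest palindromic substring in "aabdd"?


Input: "aabdd"
Checking substrings for palindromes:
  [0:2] "aa" (len 2) => palindrome
  [3:5] "dd" (len 2) => palindrome
Longest palindromic substring: "aa" with length 2

2


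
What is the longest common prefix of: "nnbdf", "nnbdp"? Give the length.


Words: nnbdf, nnbdp
  Position 0: all 'n' => match
  Position 1: all 'n' => match
  Position 2: all 'b' => match
  Position 3: all 'd' => match
  Position 4: ('f', 'p') => mismatch, stop
LCP = "nnbd" (length 4)

4


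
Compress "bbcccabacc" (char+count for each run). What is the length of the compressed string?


Input: bbcccabacc
Runs:
  'b' x 2 => "b2"
  'c' x 3 => "c3"
  'a' x 1 => "a1"
  'b' x 1 => "b1"
  'a' x 1 => "a1"
  'c' x 2 => "c2"
Compressed: "b2c3a1b1a1c2"
Compressed length: 12

12


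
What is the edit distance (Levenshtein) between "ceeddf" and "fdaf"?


Computing edit distance: "ceeddf" -> "fdaf"
DP table:
           f    d    a    f
      0    1    2    3    4
  c   1    1    2    3    4
  e   2    2    2    3    4
  e   3    3    3    3    4
  d   4    4    3    4    4
  d   5    5    4    4    5
  f   6    5    5    5    4
Edit distance = dp[6][4] = 4

4


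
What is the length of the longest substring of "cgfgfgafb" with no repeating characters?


Input: "cgfgfgafb"
Sliding window (track last position of each char):
  Position 0 ('c'): window [0,0] length 1 -- new best
  Position 1 ('g'): window [0,1] length 2 -- new best
  Position 2 ('f'): window [0,2] length 3 -- new best
  Position 3 ('g'): repeat (last at 1), move window start to 2
  Position 3 ('g'): window [2,3] length 2
  Position 4 ('f'): repeat (last at 2), move window start to 3
  Position 4 ('f'): window [3,4] length 2
  Position 5 ('g'): repeat (last at 3), move window start to 4
  Position 5 ('g'): window [4,5] length 2
  Position 6 ('a'): window [4,6] length 3
  Position 7 ('f'): repeat (last at 4), move window start to 5
  Position 7 ('f'): window [5,7] length 3
  Position 8 ('b'): window [5,8] length 4 -- new best
Longest substring with no repeats: "gafb" with length 4

4


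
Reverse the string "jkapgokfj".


Input: jkapgokfj
Reading characters right to left:
  Position 8: 'j'
  Position 7: 'f'
  Position 6: 'k'
  Position 5: 'o'
  Position 4: 'g'
  Position 3: 'p'
  Position 2: 'a'
  Position 1: 'k'
  Position 0: 'j'
Reversed: jfkogpakj

jfkogpakj


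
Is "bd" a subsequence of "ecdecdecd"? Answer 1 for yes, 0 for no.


Check if "bd" is a subsequence of "ecdecdecd"
Greedy scan:
  Position 0 ('e'): no match needed
  Position 1 ('c'): no match needed
  Position 2 ('d'): no match needed
  Position 3 ('e'): no match needed
  Position 4 ('c'): no match needed
  Position 5 ('d'): no match needed
  Position 6 ('e'): no match needed
  Position 7 ('c'): no match needed
  Position 8 ('d'): no match needed
Only matched 0/2 characters => not a subsequence

0


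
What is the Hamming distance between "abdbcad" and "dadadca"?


Comparing "abdbcad" and "dadadca" position by position:
  Position 0: 'a' vs 'd' => differ
  Position 1: 'b' vs 'a' => differ
  Position 2: 'd' vs 'd' => same
  Position 3: 'b' vs 'a' => differ
  Position 4: 'c' vs 'd' => differ
  Position 5: 'a' vs 'c' => differ
  Position 6: 'd' vs 'a' => differ
Total differences (Hamming distance): 6

6


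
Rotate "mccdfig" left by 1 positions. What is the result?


Input: "mccdfig", rotate left by 1
First 1 characters: "m"
Remaining characters: "ccdfig"
Concatenate remaining + first: "ccdfig" + "m" = "ccdfigm"

ccdfigm


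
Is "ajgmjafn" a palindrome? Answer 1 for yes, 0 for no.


Input: ajgmjafn
Reversed: nfajmgja
  Compare pos 0 ('a') with pos 7 ('n'): MISMATCH
  Compare pos 1 ('j') with pos 6 ('f'): MISMATCH
  Compare pos 2 ('g') with pos 5 ('a'): MISMATCH
  Compare pos 3 ('m') with pos 4 ('j'): MISMATCH
Result: not a palindrome

0


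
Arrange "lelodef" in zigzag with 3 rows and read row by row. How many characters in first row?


Zigzag "lelodef" into 3 rows:
Placing characters:
  'l' => row 0
  'e' => row 1
  'l' => row 2
  'o' => row 1
  'd' => row 0
  'e' => row 1
  'f' => row 2
Rows:
  Row 0: "ld"
  Row 1: "eoe"
  Row 2: "lf"
First row length: 2

2


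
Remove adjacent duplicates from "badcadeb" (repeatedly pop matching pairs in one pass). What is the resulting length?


Input: badcadeb
Stack-based adjacent duplicate removal:
  Read 'b': push. Stack: b
  Read 'a': push. Stack: ba
  Read 'd': push. Stack: bad
  Read 'c': push. Stack: badc
  Read 'a': push. Stack: badca
  Read 'd': push. Stack: badcad
  Read 'e': push. Stack: badcade
  Read 'b': push. Stack: badcadeb
Final stack: "badcadeb" (length 8)

8


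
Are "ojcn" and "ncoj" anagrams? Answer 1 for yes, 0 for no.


Strings: "ojcn", "ncoj"
Sorted first:  cjno
Sorted second: cjno
Sorted forms match => anagrams

1


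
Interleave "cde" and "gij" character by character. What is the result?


Interleaving "cde" and "gij":
  Position 0: 'c' from first, 'g' from second => "cg"
  Position 1: 'd' from first, 'i' from second => "di"
  Position 2: 'e' from first, 'j' from second => "ej"
Result: cgdiej

cgdiej


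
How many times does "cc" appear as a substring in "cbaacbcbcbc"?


Searching for "cc" in "cbaacbcbcbc"
Scanning each position:
  Position 0: "cb" => no
  Position 1: "ba" => no
  Position 2: "aa" => no
  Position 3: "ac" => no
  Position 4: "cb" => no
  Position 5: "bc" => no
  Position 6: "cb" => no
  Position 7: "bc" => no
  Position 8: "cb" => no
  Position 9: "bc" => no
Total occurrences: 0

0


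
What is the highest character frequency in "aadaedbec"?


Input: aadaedbec
Character counts:
  'a': 3
  'b': 1
  'c': 1
  'd': 2
  'e': 2
Maximum frequency: 3

3


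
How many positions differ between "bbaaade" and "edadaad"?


Comparing "bbaaade" and "edadaad" position by position:
  Position 0: 'b' vs 'e' => DIFFER
  Position 1: 'b' vs 'd' => DIFFER
  Position 2: 'a' vs 'a' => same
  Position 3: 'a' vs 'd' => DIFFER
  Position 4: 'a' vs 'a' => same
  Position 5: 'd' vs 'a' => DIFFER
  Position 6: 'e' vs 'd' => DIFFER
Positions that differ: 5

5


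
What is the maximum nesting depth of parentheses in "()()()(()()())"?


Input: "()()()(()()())"
Tracking depth:
  Position 0 '(': depth becomes 1
  Position 1 ')': depth becomes 0
  Position 2 '(': depth becomes 1
  Position 3 ')': depth becomes 0
  Position 4 '(': depth becomes 1
  Position 5 ')': depth becomes 0
  Position 6 '(': depth becomes 1
  Position 7 '(': depth becomes 2
  Position 8 ')': depth becomes 1
  Position 9 '(': depth becomes 2
  Position 10 ')': depth becomes 1
  Position 11 '(': depth becomes 2
  Position 12 ')': depth becomes 1
  Position 13 ')': depth becomes 0
Maximum depth reached: 2

2


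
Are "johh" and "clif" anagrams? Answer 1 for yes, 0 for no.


Strings: "johh", "clif"
Sorted first:  hhjo
Sorted second: cfil
Differ at position 0: 'h' vs 'c' => not anagrams

0


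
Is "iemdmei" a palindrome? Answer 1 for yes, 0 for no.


Input: iemdmei
Reversed: iemdmei
  Compare pos 0 ('i') with pos 6 ('i'): match
  Compare pos 1 ('e') with pos 5 ('e'): match
  Compare pos 2 ('m') with pos 4 ('m'): match
Result: palindrome

1


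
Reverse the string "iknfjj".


Input: iknfjj
Reading characters right to left:
  Position 5: 'j'
  Position 4: 'j'
  Position 3: 'f'
  Position 2: 'n'
  Position 1: 'k'
  Position 0: 'i'
Reversed: jjfnki

jjfnki


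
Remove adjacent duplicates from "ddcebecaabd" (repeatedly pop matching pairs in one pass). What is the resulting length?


Input: ddcebecaabd
Stack-based adjacent duplicate removal:
  Read 'd': push. Stack: d
  Read 'd': matches stack top 'd' => pop. Stack: (empty)
  Read 'c': push. Stack: c
  Read 'e': push. Stack: ce
  Read 'b': push. Stack: ceb
  Read 'e': push. Stack: cebe
  Read 'c': push. Stack: cebec
  Read 'a': push. Stack: cebeca
  Read 'a': matches stack top 'a' => pop. Stack: cebec
  Read 'b': push. Stack: cebecb
  Read 'd': push. Stack: cebecbd
Final stack: "cebecbd" (length 7)

7


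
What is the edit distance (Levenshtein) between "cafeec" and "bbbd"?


Computing edit distance: "cafeec" -> "bbbd"
DP table:
           b    b    b    d
      0    1    2    3    4
  c   1    1    2    3    4
  a   2    2    2    3    4
  f   3    3    3    3    4
  e   4    4    4    4    4
  e   5    5    5    5    5
  c   6    6    6    6    6
Edit distance = dp[6][4] = 6

6


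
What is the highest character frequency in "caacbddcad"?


Input: caacbddcad
Character counts:
  'a': 3
  'b': 1
  'c': 3
  'd': 3
Maximum frequency: 3

3


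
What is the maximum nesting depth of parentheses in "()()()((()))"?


Input: "()()()((()))"
Tracking depth:
  Position 0 '(': depth becomes 1
  Position 1 ')': depth becomes 0
  Position 2 '(': depth becomes 1
  Position 3 ')': depth becomes 0
  Position 4 '(': depth becomes 1
  Position 5 ')': depth becomes 0
  Position 6 '(': depth becomes 1
  Position 7 '(': depth becomes 2
  Position 8 '(': depth becomes 3
  Position 9 ')': depth becomes 2
  Position 10 ')': depth becomes 1
  Position 11 ')': depth becomes 0
Maximum depth reached: 3

3


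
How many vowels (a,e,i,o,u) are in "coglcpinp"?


Input: coglcpinp
Checking each character:
  'c' at position 0: consonant
  'o' at position 1: vowel (running total: 1)
  'g' at position 2: consonant
  'l' at position 3: consonant
  'c' at position 4: consonant
  'p' at position 5: consonant
  'i' at position 6: vowel (running total: 2)
  'n' at position 7: consonant
  'p' at position 8: consonant
Total vowels: 2

2


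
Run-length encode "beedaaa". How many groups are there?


Input: beedaaa
Scanning for consecutive runs:
  Group 1: 'b' x 1 (positions 0-0)
  Group 2: 'e' x 2 (positions 1-2)
  Group 3: 'd' x 1 (positions 3-3)
  Group 4: 'a' x 3 (positions 4-6)
Total groups: 4

4


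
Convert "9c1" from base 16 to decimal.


Input: "9c1" in base 16
Positional expansion:
  Digit '9' (value 9) x 16^2 = 2304
  Digit 'c' (value 12) x 16^1 = 192
  Digit '1' (value 1) x 16^0 = 1
Sum = 2497

2497


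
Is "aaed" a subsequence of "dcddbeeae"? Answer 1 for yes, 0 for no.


Check if "aaed" is a subsequence of "dcddbeeae"
Greedy scan:
  Position 0 ('d'): no match needed
  Position 1 ('c'): no match needed
  Position 2 ('d'): no match needed
  Position 3 ('d'): no match needed
  Position 4 ('b'): no match needed
  Position 5 ('e'): no match needed
  Position 6 ('e'): no match needed
  Position 7 ('a'): matches sub[0] = 'a'
  Position 8 ('e'): no match needed
Only matched 1/4 characters => not a subsequence

0


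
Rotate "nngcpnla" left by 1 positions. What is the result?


Input: "nngcpnla", rotate left by 1
First 1 characters: "n"
Remaining characters: "ngcpnla"
Concatenate remaining + first: "ngcpnla" + "n" = "ngcpnlan"

ngcpnlan


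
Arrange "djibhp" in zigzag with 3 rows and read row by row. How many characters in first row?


Zigzag "djibhp" into 3 rows:
Placing characters:
  'd' => row 0
  'j' => row 1
  'i' => row 2
  'b' => row 1
  'h' => row 0
  'p' => row 1
Rows:
  Row 0: "dh"
  Row 1: "jbp"
  Row 2: "i"
First row length: 2

2


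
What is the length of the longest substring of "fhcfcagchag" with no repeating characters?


Input: "fhcfcagchag"
Sliding window (track last position of each char):
  Position 0 ('f'): window [0,0] length 1 -- new best
  Position 1 ('h'): window [0,1] length 2 -- new best
  Position 2 ('c'): window [0,2] length 3 -- new best
  Position 3 ('f'): repeat (last at 0), move window start to 1
  Position 3 ('f'): window [1,3] length 3
  Position 4 ('c'): repeat (last at 2), move window start to 3
  Position 4 ('c'): window [3,4] length 2
  Position 5 ('a'): window [3,5] length 3
  Position 6 ('g'): window [3,6] length 4 -- new best
  Position 7 ('c'): repeat (last at 4), move window start to 5
  Position 7 ('c'): window [5,7] length 3
  Position 8 ('h'): window [5,8] length 4
  Position 9 ('a'): repeat (last at 5), move window start to 6
  Position 9 ('a'): window [6,9] length 4
  Position 10 ('g'): repeat (last at 6), move window start to 7
  Position 10 ('g'): window [7,10] length 4
Longest substring with no repeats: "fcag" with length 4

4


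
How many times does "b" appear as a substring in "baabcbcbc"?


Searching for "b" in "baabcbcbc"
Scanning each position:
  Position 0: "b" => MATCH
  Position 1: "a" => no
  Position 2: "a" => no
  Position 3: "b" => MATCH
  Position 4: "c" => no
  Position 5: "b" => MATCH
  Position 6: "c" => no
  Position 7: "b" => MATCH
  Position 8: "c" => no
Total occurrences: 4

4


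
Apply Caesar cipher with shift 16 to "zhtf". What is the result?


Caesar cipher: shift "zhtf" by 16
  'z' (pos 25) + 16 = pos 15 = 'p'
  'h' (pos 7) + 16 = pos 23 = 'x'
  't' (pos 19) + 16 = pos 9 = 'j'
  'f' (pos 5) + 16 = pos 21 = 'v'
Result: pxjv

pxjv


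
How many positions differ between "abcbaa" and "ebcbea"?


Comparing "abcbaa" and "ebcbea" position by position:
  Position 0: 'a' vs 'e' => DIFFER
  Position 1: 'b' vs 'b' => same
  Position 2: 'c' vs 'c' => same
  Position 3: 'b' vs 'b' => same
  Position 4: 'a' vs 'e' => DIFFER
  Position 5: 'a' vs 'a' => same
Positions that differ: 2

2


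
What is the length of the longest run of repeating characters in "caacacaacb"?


Input: "caacacaacb"
Scanning for longest run:
  Position 1 ('a'): new char, reset run to 1
  Position 2 ('a'): continues run of 'a', length=2
  Position 3 ('c'): new char, reset run to 1
  Position 4 ('a'): new char, reset run to 1
  Position 5 ('c'): new char, reset run to 1
  Position 6 ('a'): new char, reset run to 1
  Position 7 ('a'): continues run of 'a', length=2
  Position 8 ('c'): new char, reset run to 1
  Position 9 ('b'): new char, reset run to 1
Longest run: 'a' with length 2

2


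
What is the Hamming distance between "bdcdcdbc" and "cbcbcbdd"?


Comparing "bdcdcdbc" and "cbcbcbdd" position by position:
  Position 0: 'b' vs 'c' => differ
  Position 1: 'd' vs 'b' => differ
  Position 2: 'c' vs 'c' => same
  Position 3: 'd' vs 'b' => differ
  Position 4: 'c' vs 'c' => same
  Position 5: 'd' vs 'b' => differ
  Position 6: 'b' vs 'd' => differ
  Position 7: 'c' vs 'd' => differ
Total differences (Hamming distance): 6

6


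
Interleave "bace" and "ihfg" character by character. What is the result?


Interleaving "bace" and "ihfg":
  Position 0: 'b' from first, 'i' from second => "bi"
  Position 1: 'a' from first, 'h' from second => "ah"
  Position 2: 'c' from first, 'f' from second => "cf"
  Position 3: 'e' from first, 'g' from second => "eg"
Result: biahcfeg

biahcfeg


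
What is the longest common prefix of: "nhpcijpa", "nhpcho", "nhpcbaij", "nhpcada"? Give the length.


Words: nhpcijpa, nhpcho, nhpcbaij, nhpcada
  Position 0: all 'n' => match
  Position 1: all 'h' => match
  Position 2: all 'p' => match
  Position 3: all 'c' => match
  Position 4: ('i', 'h', 'b', 'a') => mismatch, stop
LCP = "nhpc" (length 4)

4


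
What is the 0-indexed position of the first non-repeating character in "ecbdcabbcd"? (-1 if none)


Input: ecbdcabbcd
Character frequencies:
  'a': 1
  'b': 3
  'c': 3
  'd': 2
  'e': 1
Scanning left to right for freq == 1:
  Position 0 ('e'): unique! => answer = 0

0


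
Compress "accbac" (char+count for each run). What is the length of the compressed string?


Input: accbac
Runs:
  'a' x 1 => "a1"
  'c' x 2 => "c2"
  'b' x 1 => "b1"
  'a' x 1 => "a1"
  'c' x 1 => "c1"
Compressed: "a1c2b1a1c1"
Compressed length: 10

10


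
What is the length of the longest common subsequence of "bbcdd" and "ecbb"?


LCS of "bbcdd" and "ecbb"
DP table:
           e    c    b    b
      0    0    0    0    0
  b   0    0    0    1    1
  b   0    0    0    1    2
  c   0    0    1    1    2
  d   0    0    1    1    2
  d   0    0    1    1    2
LCS length = dp[5][4] = 2

2


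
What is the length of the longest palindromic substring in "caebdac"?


Input: "caebdac"
Checking substrings for palindromes:
  No multi-char palindromic substrings found
Longest palindromic substring: "c" with length 1

1


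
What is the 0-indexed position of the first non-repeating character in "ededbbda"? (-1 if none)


Input: ededbbda
Character frequencies:
  'a': 1
  'b': 2
  'd': 3
  'e': 2
Scanning left to right for freq == 1:
  Position 0 ('e'): freq=2, skip
  Position 1 ('d'): freq=3, skip
  Position 2 ('e'): freq=2, skip
  Position 3 ('d'): freq=3, skip
  Position 4 ('b'): freq=2, skip
  Position 5 ('b'): freq=2, skip
  Position 6 ('d'): freq=3, skip
  Position 7 ('a'): unique! => answer = 7

7


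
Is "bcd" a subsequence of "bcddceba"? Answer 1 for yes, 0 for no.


Check if "bcd" is a subsequence of "bcddceba"
Greedy scan:
  Position 0 ('b'): matches sub[0] = 'b'
  Position 1 ('c'): matches sub[1] = 'c'
  Position 2 ('d'): matches sub[2] = 'd'
  Position 3 ('d'): no match needed
  Position 4 ('c'): no match needed
  Position 5 ('e'): no match needed
  Position 6 ('b'): no match needed
  Position 7 ('a'): no match needed
All 3 characters matched => is a subsequence

1


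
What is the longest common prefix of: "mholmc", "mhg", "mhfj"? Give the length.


Words: mholmc, mhg, mhfj
  Position 0: all 'm' => match
  Position 1: all 'h' => match
  Position 2: ('o', 'g', 'f') => mismatch, stop
LCP = "mh" (length 2)

2


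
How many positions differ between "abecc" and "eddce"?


Comparing "abecc" and "eddce" position by position:
  Position 0: 'a' vs 'e' => DIFFER
  Position 1: 'b' vs 'd' => DIFFER
  Position 2: 'e' vs 'd' => DIFFER
  Position 3: 'c' vs 'c' => same
  Position 4: 'c' vs 'e' => DIFFER
Positions that differ: 4

4


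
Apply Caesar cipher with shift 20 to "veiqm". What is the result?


Caesar cipher: shift "veiqm" by 20
  'v' (pos 21) + 20 = pos 15 = 'p'
  'e' (pos 4) + 20 = pos 24 = 'y'
  'i' (pos 8) + 20 = pos 2 = 'c'
  'q' (pos 16) + 20 = pos 10 = 'k'
  'm' (pos 12) + 20 = pos 6 = 'g'
Result: pyckg

pyckg


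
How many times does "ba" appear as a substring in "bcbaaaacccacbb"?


Searching for "ba" in "bcbaaaacccacbb"
Scanning each position:
  Position 0: "bc" => no
  Position 1: "cb" => no
  Position 2: "ba" => MATCH
  Position 3: "aa" => no
  Position 4: "aa" => no
  Position 5: "aa" => no
  Position 6: "ac" => no
  Position 7: "cc" => no
  Position 8: "cc" => no
  Position 9: "ca" => no
  Position 10: "ac" => no
  Position 11: "cb" => no
  Position 12: "bb" => no
Total occurrences: 1

1


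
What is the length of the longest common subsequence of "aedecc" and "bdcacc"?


LCS of "aedecc" and "bdcacc"
DP table:
           b    d    c    a    c    c
      0    0    0    0    0    0    0
  a   0    0    0    0    1    1    1
  e   0    0    0    0    1    1    1
  d   0    0    1    1    1    1    1
  e   0    0    1    1    1    1    1
  c   0    0    1    2    2    2    2
  c   0    0    1    2    2    3    3
LCS length = dp[6][6] = 3

3


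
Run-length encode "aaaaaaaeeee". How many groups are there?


Input: aaaaaaaeeee
Scanning for consecutive runs:
  Group 1: 'a' x 7 (positions 0-6)
  Group 2: 'e' x 4 (positions 7-10)
Total groups: 2

2


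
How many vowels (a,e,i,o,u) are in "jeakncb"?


Input: jeakncb
Checking each character:
  'j' at position 0: consonant
  'e' at position 1: vowel (running total: 1)
  'a' at position 2: vowel (running total: 2)
  'k' at position 3: consonant
  'n' at position 4: consonant
  'c' at position 5: consonant
  'b' at position 6: consonant
Total vowels: 2

2


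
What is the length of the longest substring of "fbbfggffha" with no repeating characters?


Input: "fbbfggffha"
Sliding window (track last position of each char):
  Position 0 ('f'): window [0,0] length 1 -- new best
  Position 1 ('b'): window [0,1] length 2 -- new best
  Position 2 ('b'): repeat (last at 1), move window start to 2
  Position 2 ('b'): window [2,2] length 1
  Position 3 ('f'): window [2,3] length 2
  Position 4 ('g'): window [2,4] length 3 -- new best
  Position 5 ('g'): repeat (last at 4), move window start to 5
  Position 5 ('g'): window [5,5] length 1
  Position 6 ('f'): window [5,6] length 2
  Position 7 ('f'): repeat (last at 6), move window start to 7
  Position 7 ('f'): window [7,7] length 1
  Position 8 ('h'): window [7,8] length 2
  Position 9 ('a'): window [7,9] length 3
Longest substring with no repeats: "bfg" with length 3

3


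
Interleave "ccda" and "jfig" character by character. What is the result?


Interleaving "ccda" and "jfig":
  Position 0: 'c' from first, 'j' from second => "cj"
  Position 1: 'c' from first, 'f' from second => "cf"
  Position 2: 'd' from first, 'i' from second => "di"
  Position 3: 'a' from first, 'g' from second => "ag"
Result: cjcfdiag

cjcfdiag


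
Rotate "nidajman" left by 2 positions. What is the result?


Input: "nidajman", rotate left by 2
First 2 characters: "ni"
Remaining characters: "dajman"
Concatenate remaining + first: "dajman" + "ni" = "dajmanni"

dajmanni


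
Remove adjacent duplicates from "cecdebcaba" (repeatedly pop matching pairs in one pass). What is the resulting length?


Input: cecdebcaba
Stack-based adjacent duplicate removal:
  Read 'c': push. Stack: c
  Read 'e': push. Stack: ce
  Read 'c': push. Stack: cec
  Read 'd': push. Stack: cecd
  Read 'e': push. Stack: cecde
  Read 'b': push. Stack: cecdeb
  Read 'c': push. Stack: cecdebc
  Read 'a': push. Stack: cecdebca
  Read 'b': push. Stack: cecdebcab
  Read 'a': push. Stack: cecdebcaba
Final stack: "cecdebcaba" (length 10)

10


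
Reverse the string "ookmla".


Input: ookmla
Reading characters right to left:
  Position 5: 'a'
  Position 4: 'l'
  Position 3: 'm'
  Position 2: 'k'
  Position 1: 'o'
  Position 0: 'o'
Reversed: almkoo

almkoo


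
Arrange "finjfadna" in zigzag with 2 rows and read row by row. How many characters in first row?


Zigzag "finjfadna" into 2 rows:
Placing characters:
  'f' => row 0
  'i' => row 1
  'n' => row 0
  'j' => row 1
  'f' => row 0
  'a' => row 1
  'd' => row 0
  'n' => row 1
  'a' => row 0
Rows:
  Row 0: "fnfda"
  Row 1: "ijan"
First row length: 5

5


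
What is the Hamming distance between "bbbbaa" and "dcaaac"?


Comparing "bbbbaa" and "dcaaac" position by position:
  Position 0: 'b' vs 'd' => differ
  Position 1: 'b' vs 'c' => differ
  Position 2: 'b' vs 'a' => differ
  Position 3: 'b' vs 'a' => differ
  Position 4: 'a' vs 'a' => same
  Position 5: 'a' vs 'c' => differ
Total differences (Hamming distance): 5

5


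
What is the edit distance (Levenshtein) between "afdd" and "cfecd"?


Computing edit distance: "afdd" -> "cfecd"
DP table:
           c    f    e    c    d
      0    1    2    3    4    5
  a   1    1    2    3    4    5
  f   2    2    1    2    3    4
  d   3    3    2    2    3    3
  d   4    4    3    3    3    3
Edit distance = dp[4][5] = 3

3


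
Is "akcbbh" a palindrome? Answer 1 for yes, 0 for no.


Input: akcbbh
Reversed: hbbcka
  Compare pos 0 ('a') with pos 5 ('h'): MISMATCH
  Compare pos 1 ('k') with pos 4 ('b'): MISMATCH
  Compare pos 2 ('c') with pos 3 ('b'): MISMATCH
Result: not a palindrome

0


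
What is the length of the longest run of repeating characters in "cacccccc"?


Input: "cacccccc"
Scanning for longest run:
  Position 1 ('a'): new char, reset run to 1
  Position 2 ('c'): new char, reset run to 1
  Position 3 ('c'): continues run of 'c', length=2
  Position 4 ('c'): continues run of 'c', length=3
  Position 5 ('c'): continues run of 'c', length=4
  Position 6 ('c'): continues run of 'c', length=5
  Position 7 ('c'): continues run of 'c', length=6
Longest run: 'c' with length 6

6


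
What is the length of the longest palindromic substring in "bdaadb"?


Input: "bdaadb"
Checking substrings for palindromes:
  [0:6] "bdaadb" (len 6) => palindrome
  [1:5] "daad" (len 4) => palindrome
  [2:4] "aa" (len 2) => palindrome
Longest palindromic substring: "bdaadb" with length 6

6


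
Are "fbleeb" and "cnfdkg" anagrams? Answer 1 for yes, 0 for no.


Strings: "fbleeb", "cnfdkg"
Sorted first:  bbeefl
Sorted second: cdfgkn
Differ at position 0: 'b' vs 'c' => not anagrams

0


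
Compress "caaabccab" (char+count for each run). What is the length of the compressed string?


Input: caaabccab
Runs:
  'c' x 1 => "c1"
  'a' x 3 => "a3"
  'b' x 1 => "b1"
  'c' x 2 => "c2"
  'a' x 1 => "a1"
  'b' x 1 => "b1"
Compressed: "c1a3b1c2a1b1"
Compressed length: 12

12


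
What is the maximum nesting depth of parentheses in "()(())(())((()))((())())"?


Input: "()(())(())((()))((())())"
Tracking depth:
  Position 0 '(': depth becomes 1
  Position 1 ')': depth becomes 0
  Position 2 '(': depth becomes 1
  Position 3 '(': depth becomes 2
  Position 4 ')': depth becomes 1
  Position 5 ')': depth becomes 0
  Position 6 '(': depth becomes 1
  Position 7 '(': depth becomes 2
  Position 8 ')': depth becomes 1
  Position 9 ')': depth becomes 0
  Position 10 '(': depth becomes 1
  Position 11 '(': depth becomes 2
  Position 12 '(': depth becomes 3
  Position 13 ')': depth becomes 2
  Position 14 ')': depth becomes 1
  Position 15 ')': depth becomes 0
  Position 16 '(': depth becomes 1
  Position 17 '(': depth becomes 2
  Position 18 '(': depth becomes 3
  Position 19 ')': depth becomes 2
  Position 20 ')': depth becomes 1
  Position 21 '(': depth becomes 2
  Position 22 ')': depth becomes 1
  Position 23 ')': depth becomes 0
Maximum depth reached: 3

3
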